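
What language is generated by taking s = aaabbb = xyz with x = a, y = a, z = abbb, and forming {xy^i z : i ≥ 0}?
{xy^i z : i ≥ 0} = {a^(2+i) b^3 : i ≥ 0} = {aabbb, aaabbb, aaaabbb, ...}

With x = a, y = a, z = abbb: Starting with aaabbb and pumping the second 'a', we get strings with 2+i a's followed by 3 b's for i = 0, 1, 2, ...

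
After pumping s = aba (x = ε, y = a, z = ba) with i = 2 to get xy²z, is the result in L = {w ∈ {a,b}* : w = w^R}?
No

xy²z = ε · aa · ba = aaba.
aaba reversed is abaa ≠ aaba, so it is not a palindrome and is not in L.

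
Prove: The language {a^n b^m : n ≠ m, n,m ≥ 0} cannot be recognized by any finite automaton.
Assume for contradiction that L is regular, and let p ≥ 1 be the pumping length given by the pumping lemma.
Choose s = a^p b^(p + p!). Then s ∈ L because p ≠ p + p! (as p! ≥ 1), and |s| ≥ p.
By the pumping lemma, s = xyz for some x, y, z with |xy| ≤ p, |y| ≥ 1, and xy^i z ∈ L for every i ≥ 0.
Since |xy| ≤ p and the first p symbols of s are all a's, y = a^k for some k with 1 ≤ k ≤ p.
For every i ≥ 0, xy^i z = a^(p + (i − 1)k) b^(p + p!).

Because 1 ≤ k ≤ p, k divides p!. Let t = p!/k (a positive integer) and take i = t + 1.
Then the number of a's is p + tk = p + p!, which equals the number of b's.
So xy^(t+1) z = a^(p + p!) b^(p + p!) has equally many a's and b's and is NOT in L.

This contradicts the pumping lemma, which requires xy^i z ∈ L for all i ≥ 0.
Hence L = {a^n b^m : n ≠ m, n,m ≥ 0} is not regular. ∎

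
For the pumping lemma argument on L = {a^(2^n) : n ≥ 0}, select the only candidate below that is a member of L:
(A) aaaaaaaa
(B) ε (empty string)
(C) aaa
(A) aaaaaaaa

The pumping lemma is applied to a string s that lies in L, so first check membership of each option:
- (A) aaaaaaaa has length 8 = 2^3, so it is in L ✓
- (B) ε has length 0, which is not a power of 2, so it is not in L ✗
- (C) aaa has length 3, strictly between 2^1 = 2 and 2^2 = 4, so it is not in L ✗

Only (A) aaaaaaaa is in L, so it is the only candidate that could play the role of s.
(In a complete proof one picks s in terms of the pumping length p so that |s| ≥ p is guaranteed; a fixed string like aaaaaaaa illustrates the shape of such an s.)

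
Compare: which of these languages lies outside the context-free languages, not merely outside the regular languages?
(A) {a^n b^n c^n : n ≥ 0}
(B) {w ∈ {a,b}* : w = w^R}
(A) {a^n b^n c^n : n ≥ 0}

(A) {a^n b^n c^n : n ≥ 0} requires the CFL pumping lemma.

- {w ∈ {a,b}* : w = w^R} is context-free (but not regular)
  • Can be shown non-regular with the regular pumping lemma
  • After pumping, the string is no longer symmetric

- {a^n b^n c^n : n ≥ 0} is NOT context-free
  • Requires the CFL pumping lemma to prove
  • Cannot maintain three equal counts simultaneously

The CFL pumping lemma is "stronger" in that it can prove non-membership
in the larger class of context-free languages.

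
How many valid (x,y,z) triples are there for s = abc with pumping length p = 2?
3

For s = 'abc' with pumping length p = 2:

Constraints: |xy| ≤ 2, |y| > 0

Valid decompositions (|xy| ≤ p, |y| ≥ 1):
  • x='', y='a', z='bc'
  • x='a', y='b', z='c'
  • x='', y='ab', z='c'

Total count: 3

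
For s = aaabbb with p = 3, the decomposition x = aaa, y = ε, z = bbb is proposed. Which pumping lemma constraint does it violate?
Violated: |y| > 0

The decomposition x = aaa, y = ε, z = bbb for s = aaabbb with p = 3
violates the constraint: |y| > 0

|y| = 0, but the pumping lemma requires |y| > 0 (y must be non-empty).

Pumping lemma constraints:
1. xyz = s (decomposition is valid)
2. |xy| ≤ p
3. |y| > 0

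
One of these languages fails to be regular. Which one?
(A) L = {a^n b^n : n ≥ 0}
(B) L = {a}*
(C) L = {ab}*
(A) {a^n b^n : n ≥ 0}

(A) L = {a^n b^n : n ≥ 0} is NOT regular.

The pumping lemma can be used to prove this:
After pumping, the number of a's and b's become unequal

The other languages are regular because they can be recognized by finite automata.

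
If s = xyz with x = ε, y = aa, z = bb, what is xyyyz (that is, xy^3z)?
aaaaaabb

Given x = '', y = 'aa', z = 'bb' and i = 3:

xy^3z = x + y·y·...·y (3 times) + z
       = '' + 'aa'^3 + 'bb'
       = '' + 'aaaaaa' + 'bb'
       = 'aaaaaabb'

The pumped string is 'aaaaaabb' with length 8.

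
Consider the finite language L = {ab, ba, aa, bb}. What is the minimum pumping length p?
p = 3

For a finite language L, the pumping lemma holds vacuously if p > max|s| for s ∈ L.

The longest string in L = {ab, ba, aa, bb} has length 2.
If p = 3, then no string s ∈ L has |s| ≥ p, so the condition is vacuously true.

The minimum pumping length is p = 3.

Why no smaller p works: for any p ≤ 2, the longest string s ∈ L has |s| = 2 ≥ p, so it would
have to be pumpable; but pumping up (i = 2, 3, ...) produces ever longer strings, which cannot all lie in the
finite language L. So the pumping property fails for every p ≤ 2.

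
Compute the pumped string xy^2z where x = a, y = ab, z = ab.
aababab

Given x = 'a', y = 'ab', z = 'ab' and i = 2:

xy^2z = x + y·y·...·y (2 times) + z
       = 'a' + 'ab'^2 + 'ab'
       = 'a' + 'abab' + 'ab'
       = 'aababab'

The pumped string is 'aababab' with length 7.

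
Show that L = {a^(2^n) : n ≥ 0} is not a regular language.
Assume for contradiction that L is regular, and let p ≥ 1 be the pumping length given by the pumping lemma.
Choose s = a^(2^p). Then s ∈ L and |s| = 2^p ≥ p.
By the pumping lemma, s = xyz for some x, y, z with |xy| ≤ p, |y| ≥ 1, and xy^i z ∈ L for every i ≥ 0.
Here y = a^k for some k with 1 ≤ k ≤ |xy| ≤ p, and p < 2^p.

Take i = 2: |xy²z| = 2^p + k.
Now 2^p < 2^p + k ≤ 2^p + p < 2^p + 2^p = 2^(p+1).
So |xy²z| lies strictly between the consecutive powers of two 2^p and 2^(p+1), hence is not a power of 2, and xy²z ∉ L.

This contradicts the pumping lemma, which requires xy^i z ∈ L for all i ≥ 0.
Hence L = {a^(2^n) : n ≥ 0} is not regular. ∎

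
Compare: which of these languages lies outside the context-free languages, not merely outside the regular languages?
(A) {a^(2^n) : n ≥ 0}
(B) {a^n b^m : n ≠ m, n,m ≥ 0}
(A) {a^(2^n) : n ≥ 0}

(A) {a^(2^n) : n ≥ 0} requires the CFL pumping lemma.

- {a^n b^m : n ≠ m, n,m ≥ 0} is context-free (but not regular)
  • Can be shown non-regular with the regular pumping lemma
  • After pumping a's, we can make n = m

- {a^(2^n) : n ≥ 0} is NOT context-free
  • Requires the CFL pumping lemma to prove
  • Gaps between powers of 2 grow exponentially

The CFL pumping lemma is "stronger" in that it can prove non-membership
in the larger class of context-free languages.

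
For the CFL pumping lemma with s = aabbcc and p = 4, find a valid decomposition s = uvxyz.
u='a', v='a', x='bb', y='c', z='c'

For s = aabbcc with pumping length p = 4:

One valid decomposition:
- u = 'a'
- v = 'a'
- x = 'bb'
- y = 'c'
- z = 'c'

Verification:
- uvxyz = 'a' + 'a' + 'bb' + 'c' + 'c' = aabbcc ✓
- |vxy| = |'abbc'| = 4 ≤ 4 ✓
- |vy| = |'ac'| = 2 > 0 ✓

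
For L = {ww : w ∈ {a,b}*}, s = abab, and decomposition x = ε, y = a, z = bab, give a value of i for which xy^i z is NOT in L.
i = 3

xy³z = ε · aaa · bab = aaabab; aaabab has length 6; its halves are aaa and bab, which differ, so it is not in L.
(Other choices also work, e.g. i = 0, 2; only i = 1 is guaranteed to stay in L since xy¹z = s.)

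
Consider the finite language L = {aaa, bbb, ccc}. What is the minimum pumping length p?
p = 4

For a finite language L, the pumping lemma holds vacuously if p > max|s| for s ∈ L.

The longest string in L = {aaa, bbb, ccc} has length 3.
If p = 4, then no string s ∈ L has |s| ≥ p, so the condition is vacuously true.

The minimum pumping length is p = 4.

Why no smaller p works: for any p ≤ 3, the longest string s ∈ L has |s| = 3 ≥ p, so it would
have to be pumpable; but pumping up (i = 2, 3, ...) produces ever longer strings, which cannot all lie in the
finite language L. So the pumping property fails for every p ≤ 3.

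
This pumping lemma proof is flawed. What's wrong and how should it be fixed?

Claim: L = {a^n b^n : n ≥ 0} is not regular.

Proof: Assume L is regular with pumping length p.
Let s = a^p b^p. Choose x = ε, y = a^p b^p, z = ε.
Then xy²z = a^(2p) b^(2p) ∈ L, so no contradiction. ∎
Error: The decomposition violates |xy| ≤ p. With y = a^p b^p, |xy| = |y| = 2p > p. (The proof also miscomputes xy²z, which would be a^p b^p a^p b^p rather than a^(2p) b^(2p), and it wrongly treats one harmless decomposition as settling the matter — the prover does not get to choose the decomposition.)

Correction: The pumping lemma requires |xy| ≤ p, and the argument must handle every decomposition satisfying |xy| ≤ p, |y| ≥ 1. Since s starts with p a's, any such y consists only of a's, say y = a^k with k ≥ 1. Then xy²z = a^(p+k) b^p has unequal numbers of a's and b's, so xy²z ∉ L — the required contradiction.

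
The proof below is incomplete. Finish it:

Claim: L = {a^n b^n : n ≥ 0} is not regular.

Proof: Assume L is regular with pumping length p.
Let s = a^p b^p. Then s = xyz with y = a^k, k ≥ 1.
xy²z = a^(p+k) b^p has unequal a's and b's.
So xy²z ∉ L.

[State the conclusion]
This contradicts the pumping lemma for regular languages,
which guarantees xy^i z ∈ L for all i ≥ 0.

Since our assumption that L is regular leads to a contradiction,
we conclude that L = {a^n b^n : n ≥ 0} is NOT regular. ∎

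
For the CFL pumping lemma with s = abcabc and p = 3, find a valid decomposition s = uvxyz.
u='ab', v='c', x='a', y='b', z='c'

For s = abcabc with pumping length p = 3:

One valid decomposition:
- u = 'ab'
- v = 'c'
- x = 'a'
- y = 'b'
- z = 'c'

Verification:
- uvxyz = 'ab' + 'c' + 'a' + 'b' + 'c' = abcabc ✓
- |vxy| = |'cab'| = 3 ≤ 3 ✓
- |vy| = |'cb'| = 2 > 0 ✓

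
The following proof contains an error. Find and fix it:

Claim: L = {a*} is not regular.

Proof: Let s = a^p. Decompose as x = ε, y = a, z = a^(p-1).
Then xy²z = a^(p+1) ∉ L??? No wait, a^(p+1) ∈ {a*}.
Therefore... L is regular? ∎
Error: The proof attempts to show a*  is not regular, but a* IS regular!

Correction: a* is a regular language (recognized by a simple DFA with one accepting state and self-loop on 'a'). The pumping lemma can only prove non-regularity, not regularity. For regular languages, pumping always works.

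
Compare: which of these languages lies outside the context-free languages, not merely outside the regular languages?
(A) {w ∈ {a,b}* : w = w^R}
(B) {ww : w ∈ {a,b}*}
(B) {ww : w ∈ {a,b}*}

(B) {ww : w ∈ {a,b}*} requires the CFL pumping lemma.

- {w ∈ {a,b}* : w = w^R} is context-free (but not regular)
  • Can be shown non-regular with the regular pumping lemma
  • After pumping, the string is no longer symmetric

- {ww : w ∈ {a,b}*} is NOT context-free
  • Requires the CFL pumping lemma to prove
  • Cannot verify equality of two arbitrary substrings

The CFL pumping lemma is "stronger" in that it can prove non-membership
in the larger class of context-free languages.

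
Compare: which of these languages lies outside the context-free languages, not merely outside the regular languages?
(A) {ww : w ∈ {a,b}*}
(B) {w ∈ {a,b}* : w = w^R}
(A) {ww : w ∈ {a,b}*}

(A) {ww : w ∈ {a,b}*} requires the CFL pumping lemma.

- {w ∈ {a,b}* : w = w^R} is context-free (but not regular)
  • Can be shown non-regular with the regular pumping lemma
  • After pumping, the string is no longer symmetric

- {ww : w ∈ {a,b}*} is NOT context-free
  • Requires the CFL pumping lemma to prove
  • Cannot verify equality of two arbitrary substrings

The CFL pumping lemma is "stronger" in that it can prove non-membership
in the larger class of context-free languages.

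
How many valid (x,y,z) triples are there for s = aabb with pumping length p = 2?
3

For s = 'aabb' with pumping length p = 2:

Constraints: |xy| ≤ 2, |y| > 0

Valid decompositions (|xy| ≤ p, |y| ≥ 1):
  • x='', y='a', z='abb'
  • x='a', y='a', z='bb'
  • x='', y='aa', z='bb'

Total count: 3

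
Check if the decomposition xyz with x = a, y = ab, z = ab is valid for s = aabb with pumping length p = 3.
Violated: xyz = s

The decomposition x = a, y = ab, z = ab for s = aabb with p = 3
violates the constraint: xyz = s

xyz = 'a' + 'ab' + 'ab' = 'aabab' ≠ 'aabb' = s. The decomposition doesn't reconstruct s.

Pumping lemma constraints:
1. xyz = s (decomposition is valid)
2. |xy| ≤ p
3. |y| > 0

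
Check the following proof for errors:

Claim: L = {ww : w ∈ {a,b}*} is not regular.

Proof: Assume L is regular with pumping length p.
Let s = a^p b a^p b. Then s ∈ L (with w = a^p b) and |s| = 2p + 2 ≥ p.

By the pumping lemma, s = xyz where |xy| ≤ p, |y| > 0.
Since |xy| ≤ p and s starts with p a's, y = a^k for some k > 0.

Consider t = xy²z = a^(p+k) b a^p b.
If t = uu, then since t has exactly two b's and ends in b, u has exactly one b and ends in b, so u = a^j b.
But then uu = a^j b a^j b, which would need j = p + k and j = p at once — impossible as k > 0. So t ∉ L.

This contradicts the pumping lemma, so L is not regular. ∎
The proof is correct.

This proof is valid because:
1. s = a^p b a^p b is in L and is chosen in terms of p, so |s| ≥ p holds for every p
2. The decomposition analysis is correct: |xy| ≤ p forces y to lie inside the leading a's
3. The contradiction is valid: the argument shows a^(p+k) b a^p b cannot be split into two equal halves
4. The conclusion follows logically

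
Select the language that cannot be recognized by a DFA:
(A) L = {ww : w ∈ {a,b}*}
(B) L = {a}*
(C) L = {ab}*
(A) {ww : w ∈ {a,b}*}

(A) L = {ww : w ∈ {a,b}*} is NOT regular.

The pumping lemma can be used to prove this:
After pumping, the two halves no longer match

The other languages are regular because they can be recognized by finite automata.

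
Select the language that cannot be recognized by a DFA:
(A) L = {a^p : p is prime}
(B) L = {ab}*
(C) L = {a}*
(A) {a^p : p is prime}

(A) L = {a^p : p is prime} is NOT regular.

The pumping lemma can be used to prove this:
After pumping, the length becomes composite

The other languages are regular because they can be recognized by finite automata.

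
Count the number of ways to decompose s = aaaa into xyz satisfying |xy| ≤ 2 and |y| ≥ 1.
3

For s = 'aaaa' with pumping length p = 2:

Constraints: |xy| ≤ 2, |y| > 0

Valid decompositions (|xy| ≤ p, |y| ≥ 1):
  • x='', y='a', z='aaa'
  • x='a', y='a', z='aa'
  • x='', y='aa', z='aa'

Total count: 3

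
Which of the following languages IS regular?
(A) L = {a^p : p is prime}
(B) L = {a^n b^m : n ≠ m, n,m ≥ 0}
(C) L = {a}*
(C) {a}*

(C) L = {a}* is regular.

This can be recognized by a finite automaton (DFA/NFA).
Regular expressions like {a}* define regular languages.

The other choices are not regular:
- {a^p : p is prime}: After pumping, the length becomes composite
- {a^n b^m : n ≠ m, n,m ≥ 0}: After pumping a's, we can make n = m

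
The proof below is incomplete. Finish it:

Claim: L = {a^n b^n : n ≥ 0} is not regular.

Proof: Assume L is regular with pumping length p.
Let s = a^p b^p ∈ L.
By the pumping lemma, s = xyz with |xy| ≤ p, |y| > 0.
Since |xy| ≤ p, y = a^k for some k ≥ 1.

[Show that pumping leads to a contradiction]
Consider xy²z = a^(p+k) b^p.

Since k ≥ 1, we have p + k > p.
So xy²z has more a's than b's: (p+k) a's vs p b's.
This means xy²z ∉ L because a^n b^n requires equal counts.

This contradicts the pumping lemma which states xy²z ∈ L.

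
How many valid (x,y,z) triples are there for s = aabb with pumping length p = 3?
6

For s = 'aabb' with pumping length p = 3:

Constraints: |xy| ≤ 3, |y| > 0

Valid decompositions (|xy| ≤ p, |y| ≥ 1):
  • x='', y='a', z='abb'
  • x='a', y='a', z='bb'
  • x='', y='aa', z='bb'
  • x='aa', y='b', z='b'
  • x='a', y='ab', z='b'
  • x='', y='aab', z='b'

Total count: 6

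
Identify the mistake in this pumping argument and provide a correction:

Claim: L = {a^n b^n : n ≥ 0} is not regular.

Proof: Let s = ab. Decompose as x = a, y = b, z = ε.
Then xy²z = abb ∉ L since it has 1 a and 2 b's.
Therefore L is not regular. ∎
Error: The string s = ab might be shorter than the pumping length p.

Correction: Choose s = a^p b^p to ensure |s| ≥ p. Also, the decomposition is wrong: with |xy| ≤ p, y cannot include b's when s starts with p a's.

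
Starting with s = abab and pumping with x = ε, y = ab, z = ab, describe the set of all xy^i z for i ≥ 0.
{xy^i z : i ≥ 0} = {(ab)^(i+1) : i ≥ 0} = {ab, abab, ababab, ...}

With x = ε, y = ab, z = ab: Pumping 'ab' gives strings of alternating a's and b's.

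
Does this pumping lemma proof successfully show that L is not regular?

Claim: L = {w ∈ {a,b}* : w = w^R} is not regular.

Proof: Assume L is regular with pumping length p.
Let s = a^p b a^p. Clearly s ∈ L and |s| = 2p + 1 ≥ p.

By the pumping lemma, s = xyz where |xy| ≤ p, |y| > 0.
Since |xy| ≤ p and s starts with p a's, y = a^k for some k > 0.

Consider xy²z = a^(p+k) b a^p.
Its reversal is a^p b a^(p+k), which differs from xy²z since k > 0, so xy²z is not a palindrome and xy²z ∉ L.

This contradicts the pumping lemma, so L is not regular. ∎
The proof is correct.

This proof is valid because:
1. s = a^p b a^p is in L and is chosen in terms of p, so |s| ≥ p holds for every p
2. The decomposition analysis is correct: |xy| ≤ p forces y to lie inside the leading a's
3. The contradiction is valid: a^(p+k) b a^p has more a's before the b than after it, so it is not a palindrome
4. The conclusion follows logically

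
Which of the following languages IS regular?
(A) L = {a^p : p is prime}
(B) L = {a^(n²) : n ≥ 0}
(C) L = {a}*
(C) {a}*

(C) L = {a}* is regular.

This can be recognized by a finite automaton (DFA/NFA).
Regular expressions like {a}* define regular languages.

The other choices are not regular:
- {a^(n²) : n ≥ 0}: After pumping, length is no longer a perfect square
- {a^p : p is prime}: After pumping, the length becomes composite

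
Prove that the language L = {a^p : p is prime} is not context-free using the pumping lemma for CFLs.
Assume for contradiction that L is context-free, and let p ≥ 1 be the pumping length given by the pumping lemma for CFLs.
Choose a prime q with q ≥ p and let s = a^q. Then s ∈ L and |s| = q ≥ p.
By the CFL pumping lemma, s = uvxyz for some u, v, x, y, z with |vxy| ≤ p, |vy| ≥ 1, and uv^i xy^i z ∈ L for every i ≥ 0.
All symbols are a's, so only lengths matter: let k = |vy|, with 1 ≤ k ≤ p. Then |uv^i xy^i z| = q + (i − 1)k.

Take i = q + 1: the length is q + qk = q(k + 1).
Both factors satisfy q ≥ 2 and k + 1 ≥ 2, so q(k + 1) is composite and uv^(q+1) xy^(q+1) z ∉ L.

This contradicts the CFL pumping lemma, which requires uv^i xy^i z ∈ L for all i ≥ 0.
Hence L = {a^p : p is prime} is not context-free. ∎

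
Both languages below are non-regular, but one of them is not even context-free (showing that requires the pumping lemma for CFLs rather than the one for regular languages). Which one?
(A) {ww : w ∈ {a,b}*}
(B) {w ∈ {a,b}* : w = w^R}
(A) {ww : w ∈ {a,b}*}

(A) {ww : w ∈ {a,b}*} requires the CFL pumping lemma.

- {w ∈ {a,b}* : w = w^R} is context-free (but not regular)
  • Can be shown non-regular with the regular pumping lemma
  • After pumping, the string is no longer symmetric

- {ww : w ∈ {a,b}*} is NOT context-free
  • Requires the CFL pumping lemma to prove
  • Cannot verify equality of two arbitrary substrings

The CFL pumping lemma is "stronger" in that it can prove non-membership
in the larger class of context-free languages.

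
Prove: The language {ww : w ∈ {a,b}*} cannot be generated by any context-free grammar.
Assume for contradiction that L is context-free, and let p ≥ 1 be the pumping length given by the pumping lemma for CFLs.
Choose s = a^p b^p a^p b^p. Then s ∈ L (take w = a^p b^p) and |s| = 4p ≥ p.
By the CFL pumping lemma, s = uvxyz for some u, v, x, y, z with |vxy| ≤ p, |vy| ≥ 1, and uv^i xy^i z ∈ L for every i ≥ 0.

Write s as four blocks A₁ B₁ A₂ B₂ with A₁ = A₂ = a^p and B₁ = B₂ = b^p. Since |vxy| ≤ p, the window vxy lies inside at most two adjacent blocks. Take i = 0 and let t = uxz, so |t| = 4p − |vy| with 1 ≤ |vy| ≤ p. If |t| is odd, t ∉ L immediately, so assume |vy| is even (hence |vy| ≥ 2) and |t|/2 = 2p − |vy|/2, which satisfies p ≤ |t|/2 ≤ 2p − 1.

Case 1 (vxy inside A₁B₁): t = a^(p−j) b^(p−l) a^p b^p with j + l = |vy|. The second half of t has length < 2p, so it is a suffix of the trailing a^p b^p and ends in b; the first half is a^(p−j) b^(p−l) a^((j+l)/2), which ends in a because (j+l)/2 ≥ 1. The halves differ, so t ∉ L.

Case 2 (vxy inside B₁A₂, straddling the middle): t = a^p b^(p−j) a^(p−l) b^p with j + l = |vy|. If t = ww, then w is a prefix of t of length ≥ p, so w begins with a^p; and w is a suffix of t of length ≥ p, so w ends with b^p. That forces |w| ≥ 2p, contradicting |w| = |t|/2 ≤ 2p − 1. So t ∉ L.

Case 3 (vxy inside A₂B₂): t = a^p b^p a^(p−j) b^(p−l) with j + l = |vy|. The first half of t is a prefix of a^p b^p, so it begins with a; the second half is b^((j+l)/2) a^(p−j) b^(p−l), which begins with b. The halves differ, so t ∉ L.

In every case uv⁰xy⁰z = uxz ∉ L.

This contradicts the CFL pumping lemma, which requires uv^i xy^i z ∈ L for all i ≥ 0.
Hence L = {ww : w ∈ {a,b}*} is not context-free. ∎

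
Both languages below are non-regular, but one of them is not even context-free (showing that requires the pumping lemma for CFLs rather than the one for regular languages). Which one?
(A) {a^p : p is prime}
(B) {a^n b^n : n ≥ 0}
(A) {a^p : p is prime}

(A) {a^p : p is prime} requires the CFL pumping lemma.

- {a^n b^n : n ≥ 0} is context-free (but not regular)
  • Can be shown non-regular with the regular pumping lemma
  • After pumping, the number of a's and b's become unequal

- {a^p : p is prime} is NOT context-free
  • Requires the CFL pumping lemma to prove
  • The CFL pumping lemma also fails because prime gaps are unbounded

The CFL pumping lemma is "stronger" in that it can prove non-membership
in the larger class of context-free languages.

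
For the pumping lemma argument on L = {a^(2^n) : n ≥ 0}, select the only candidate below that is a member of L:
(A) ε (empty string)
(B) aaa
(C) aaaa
(C) aaaa

The pumping lemma is applied to a string s that lies in L, so first check membership of each option:
- (A) ε has length 0, which is not a power of 2, so it is not in L ✗
- (B) aaa has length 3, strictly between 2^1 = 2 and 2^2 = 4, so it is not in L ✗
- (C) aaaa has length 4 = 2^2, so it is in L ✓

Only (C) aaaa is in L, so it is the only candidate that could play the role of s.
(In a complete proof one picks s in terms of the pumping length p so that |s| ≥ p is guaranteed; a fixed string like aaaa illustrates the shape of such an s.)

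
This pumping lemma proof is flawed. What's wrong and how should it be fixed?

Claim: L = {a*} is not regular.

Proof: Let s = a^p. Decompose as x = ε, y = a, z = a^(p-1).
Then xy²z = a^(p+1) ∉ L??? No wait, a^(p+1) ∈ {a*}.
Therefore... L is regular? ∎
Error: The proof attempts to show a*  is not regular, but a* IS regular!

Correction: a* is a regular language (recognized by a simple DFA with one accepting state and self-loop on 'a'). The pumping lemma can only prove non-regularity, not regularity. For regular languages, pumping always works.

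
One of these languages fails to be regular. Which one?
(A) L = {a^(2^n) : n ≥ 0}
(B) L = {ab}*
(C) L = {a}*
(A) {a^(2^n) : n ≥ 0}

(A) L = {a^(2^n) : n ≥ 0} is NOT regular.

The pumping lemma can be used to prove this:
After pumping, length is no longer a power of 2

The other languages are regular because they can be recognized by finite automata.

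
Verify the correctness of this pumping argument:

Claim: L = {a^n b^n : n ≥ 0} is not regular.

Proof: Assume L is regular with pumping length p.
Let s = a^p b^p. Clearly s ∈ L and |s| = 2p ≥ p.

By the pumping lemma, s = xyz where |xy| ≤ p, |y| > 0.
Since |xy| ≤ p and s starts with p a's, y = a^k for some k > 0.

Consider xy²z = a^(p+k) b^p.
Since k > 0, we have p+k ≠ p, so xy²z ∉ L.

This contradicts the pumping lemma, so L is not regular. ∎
The proof is correct.

This proof is valid because:
1. The string s = a^p b^p is correctly in L
2. The decomposition analysis is correct: y must consist only of a's
3. The contradiction is valid: pumping increases a's but not b's
4. The conclusion follows logically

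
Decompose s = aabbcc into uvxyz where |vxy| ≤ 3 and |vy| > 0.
u='aa', v='b', x='b', y='c', z='c'

For s = aabbcc with pumping length p = 3:

One valid decomposition:
- u = 'aa'
- v = 'b'
- x = 'b'
- y = 'c'
- z = 'c'

Verification:
- uvxyz = 'aa' + 'b' + 'b' + 'c' + 'c' = aabbcc ✓
- |vxy| = |'bbc'| = 3 ≤ 3 ✓
- |vy| = |'bc'| = 2 > 0 ✓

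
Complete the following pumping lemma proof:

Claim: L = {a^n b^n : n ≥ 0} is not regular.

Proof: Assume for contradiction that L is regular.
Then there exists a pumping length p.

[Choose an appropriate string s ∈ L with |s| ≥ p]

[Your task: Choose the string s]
s = a^p b^p

This string is in L (has equal a's and b's) and has length 2p ≥ p.
Any decomposition xyz with |xy| ≤ p means y consists only of a's,
so pumping will unbalance the counts.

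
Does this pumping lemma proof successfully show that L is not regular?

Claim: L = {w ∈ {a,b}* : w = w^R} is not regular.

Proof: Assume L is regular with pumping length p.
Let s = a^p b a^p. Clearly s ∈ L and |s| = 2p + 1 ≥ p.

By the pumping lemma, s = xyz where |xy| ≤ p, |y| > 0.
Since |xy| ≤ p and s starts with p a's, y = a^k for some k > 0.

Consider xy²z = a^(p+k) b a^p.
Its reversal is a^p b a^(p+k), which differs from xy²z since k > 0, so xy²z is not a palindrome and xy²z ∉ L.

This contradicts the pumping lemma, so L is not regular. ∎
The proof is correct.

This proof is valid because:
1. s = a^p b a^p is in L and is chosen in terms of p, so |s| ≥ p holds for every p
2. The decomposition analysis is correct: |xy| ≤ p forces y to lie inside the leading a's
3. The contradiction is valid: a^(p+k) b a^p has more a's before the b than after it, so it is not a palindrome
4. The conclusion follows logically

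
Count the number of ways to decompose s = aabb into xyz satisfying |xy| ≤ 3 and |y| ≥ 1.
6

For s = 'aabb' with pumping length p = 3:

Constraints: |xy| ≤ 3, |y| > 0

Valid decompositions (|xy| ≤ p, |y| ≥ 1):
  • x='', y='a', z='abb'
  • x='a', y='a', z='bb'
  • x='', y='aa', z='bb'
  • x='aa', y='b', z='b'
  • x='a', y='ab', z='b'
  • x='', y='aab', z='b'

Total count: 6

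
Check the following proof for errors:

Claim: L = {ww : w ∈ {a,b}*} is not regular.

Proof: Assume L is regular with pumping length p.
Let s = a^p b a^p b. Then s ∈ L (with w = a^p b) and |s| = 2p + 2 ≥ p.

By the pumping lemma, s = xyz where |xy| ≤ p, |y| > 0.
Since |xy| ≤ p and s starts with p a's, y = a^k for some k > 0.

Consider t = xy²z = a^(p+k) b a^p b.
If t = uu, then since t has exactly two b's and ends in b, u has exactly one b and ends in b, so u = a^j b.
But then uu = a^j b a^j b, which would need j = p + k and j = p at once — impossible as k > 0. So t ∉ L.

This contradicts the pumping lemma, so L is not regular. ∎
The proof is correct.

This proof is valid because:
1. s = a^p b a^p b is in L and is chosen in terms of p, so |s| ≥ p holds for every p
2. The decomposition analysis is correct: |xy| ≤ p forces y to lie inside the leading a's
3. The contradiction is valid: the argument shows a^(p+k) b a^p b cannot be split into two equal halves
4. The conclusion follows logically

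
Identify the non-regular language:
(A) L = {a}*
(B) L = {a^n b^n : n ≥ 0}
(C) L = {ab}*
(B) {a^n b^n : n ≥ 0}

(B) L = {a^n b^n : n ≥ 0} is NOT regular.

The pumping lemma can be used to prove this:
After pumping, the number of a's and b's become unequal

The other languages are regular because they can be recognized by finite automata.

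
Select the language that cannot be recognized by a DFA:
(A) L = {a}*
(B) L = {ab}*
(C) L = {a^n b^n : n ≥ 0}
(C) {a^n b^n : n ≥ 0}

(C) L = {a^n b^n : n ≥ 0} is NOT regular.

The pumping lemma can be used to prove this:
After pumping, the number of a's and b's become unequal

The other languages are regular because they can be recognized by finite automata.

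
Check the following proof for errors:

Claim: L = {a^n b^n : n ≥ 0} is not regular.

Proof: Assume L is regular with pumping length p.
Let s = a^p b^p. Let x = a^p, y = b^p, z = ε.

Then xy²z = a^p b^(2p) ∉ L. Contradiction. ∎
The proof is INCORRECT.

Error: The decomposition violates |xy| ≤ p.
With x = a^p and y = b^p, we have |xy| = 2p > p.
The pumping lemma requires |xy| ≤ p, so y must be within the first p characters.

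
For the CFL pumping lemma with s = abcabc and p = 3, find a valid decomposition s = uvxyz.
u='ab', v='c', x='a', y='b', z='c'

For s = abcabc with pumping length p = 3:

One valid decomposition:
- u = 'ab'
- v = 'c'
- x = 'a'
- y = 'b'
- z = 'c'

Verification:
- uvxyz = 'ab' + 'c' + 'a' + 'b' + 'c' = abcabc ✓
- |vxy| = |'cab'| = 3 ≤ 3 ✓
- |vy| = |'cb'| = 2 > 0 ✓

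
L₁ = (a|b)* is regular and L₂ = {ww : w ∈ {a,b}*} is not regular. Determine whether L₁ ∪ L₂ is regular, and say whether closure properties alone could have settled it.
Yes — L₁ ∪ L₂ is regular.

{ww} ⊆ (a|b)*, so L₁ ∪ L₂ = (a|b)*, which is regular.

Note that the bare facts "L₁ regular, L₂ non-regular" do not settle the question by themselves: the closure of regular languages under ∪, ∩, complement and difference applies only when BOTH operands are regular. With a non-regular operand the result can come out regular or non-regular depending on the specific languages, so one has to work out L₁ ∪ L₂ for this particular pair, as above.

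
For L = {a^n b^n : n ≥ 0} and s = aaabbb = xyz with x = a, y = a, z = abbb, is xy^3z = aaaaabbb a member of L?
No

xy³z = a · aaa · abbb = aaaaabbb.
aaaaabbb has 5 a's and 3 b's; 5 ≠ 3, so it is not in L.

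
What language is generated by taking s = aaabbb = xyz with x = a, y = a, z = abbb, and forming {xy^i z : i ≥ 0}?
{xy^i z : i ≥ 0} = {a^(2+i) b^3 : i ≥ 0} = {aabbb, aaabbb, aaaabbb, ...}

With x = a, y = a, z = abbb: Starting with aaabbb and pumping the second 'a', we get strings with 2+i a's followed by 3 b's for i = 0, 1, 2, ...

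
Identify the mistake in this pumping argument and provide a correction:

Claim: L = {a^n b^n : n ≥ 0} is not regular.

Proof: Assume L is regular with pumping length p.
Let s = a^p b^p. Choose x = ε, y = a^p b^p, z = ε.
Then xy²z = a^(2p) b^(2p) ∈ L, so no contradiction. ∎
Error: The decomposition violates |xy| ≤ p. With y = a^p b^p, |xy| = |y| = 2p > p. (The proof also miscomputes xy²z, which would be a^p b^p a^p b^p rather than a^(2p) b^(2p), and it wrongly treats one harmless decomposition as settling the matter — the prover does not get to choose the decomposition.)

Correction: The pumping lemma requires |xy| ≤ p, and the argument must handle every decomposition satisfying |xy| ≤ p, |y| ≥ 1. Since s starts with p a's, any such y consists only of a's, say y = a^k with k ≥ 1. Then xy²z = a^(p+k) b^p has unequal numbers of a's and b's, so xy²z ∉ L — the required contradiction.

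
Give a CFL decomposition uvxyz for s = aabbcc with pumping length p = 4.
u='a', v='a', x='bb', y='c', z='c'

For s = aabbcc with pumping length p = 4:

One valid decomposition:
- u = 'a'
- v = 'a'
- x = 'bb'
- y = 'c'
- z = 'c'

Verification:
- uvxyz = 'a' + 'a' + 'bb' + 'c' + 'c' = aabbcc ✓
- |vxy| = |'abbc'| = 4 ≤ 4 ✓
- |vy| = |'ac'| = 2 > 0 ✓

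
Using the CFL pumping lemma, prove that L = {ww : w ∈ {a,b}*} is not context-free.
Assume for contradiction that L is context-free, and let p ≥ 1 be the pumping length given by the pumping lemma for CFLs.
Choose s = a^p b^p a^p b^p. Then s ∈ L (take w = a^p b^p) and |s| = 4p ≥ p.
By the CFL pumping lemma, s = uvxyz for some u, v, x, y, z with |vxy| ≤ p, |vy| ≥ 1, and uv^i xy^i z ∈ L for every i ≥ 0.

Write s as four blocks A₁ B₁ A₂ B₂ with A₁ = A₂ = a^p and B₁ = B₂ = b^p. Since |vxy| ≤ p, the window vxy lies inside at most two adjacent blocks. Take i = 0 and let t = uxz, so |t| = 4p − |vy| with 1 ≤ |vy| ≤ p. If |t| is odd, t ∉ L immediately, so assume |vy| is even (hence |vy| ≥ 2) and |t|/2 = 2p − |vy|/2, which satisfies p ≤ |t|/2 ≤ 2p − 1.

Case 1 (vxy inside A₁B₁): t = a^(p−j) b^(p−l) a^p b^p with j + l = |vy|. The second half of t has length < 2p, so it is a suffix of the trailing a^p b^p and ends in b; the first half is a^(p−j) b^(p−l) a^((j+l)/2), which ends in a because (j+l)/2 ≥ 1. The halves differ, so t ∉ L.

Case 2 (vxy inside B₁A₂, straddling the middle): t = a^p b^(p−j) a^(p−l) b^p with j + l = |vy|. If t = ww, then w is a prefix of t of length ≥ p, so w begins with a^p; and w is a suffix of t of length ≥ p, so w ends with b^p. That forces |w| ≥ 2p, contradicting |w| = |t|/2 ≤ 2p − 1. So t ∉ L.

Case 3 (vxy inside A₂B₂): t = a^p b^p a^(p−j) b^(p−l) with j + l = |vy|. The first half of t is a prefix of a^p b^p, so it begins with a; the second half is b^((j+l)/2) a^(p−j) b^(p−l), which begins with b. The halves differ, so t ∉ L.

In every case uv⁰xy⁰z = uxz ∉ L.

This contradicts the CFL pumping lemma, which requires uv^i xy^i z ∈ L for all i ≥ 0.
Hence L = {ww : w ∈ {a,b}*} is not context-free. ∎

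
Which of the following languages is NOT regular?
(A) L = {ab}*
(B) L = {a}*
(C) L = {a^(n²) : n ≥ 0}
(C) {a^(n²) : n ≥ 0}

(C) L = {a^(n²) : n ≥ 0} is NOT regular.

The pumping lemma can be used to prove this:
After pumping, length is no longer a perfect square

The other languages are regular because they can be recognized by finite automata.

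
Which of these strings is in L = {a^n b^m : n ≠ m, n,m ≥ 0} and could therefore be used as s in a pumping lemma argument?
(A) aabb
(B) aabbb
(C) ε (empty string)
(B) aabbb

The pumping lemma is applied to a string s that lies in L, so first check membership of each option:
- (A) aabb = a^2 b^2 has n = m = 2, so it is not in L ✗
- (B) aabbb = a^2 b^3 with 2 ≠ 3, so it is in L ✓
- (C) ε = a^0 b^0 has n = m = 0, so it is not in L ✗

Only (B) aabbb is in L, so it is the only candidate that could play the role of s.
(In a complete proof one picks s in terms of the pumping length p so that |s| ≥ p is guaranteed; a fixed string like aabbb illustrates the shape of such an s.)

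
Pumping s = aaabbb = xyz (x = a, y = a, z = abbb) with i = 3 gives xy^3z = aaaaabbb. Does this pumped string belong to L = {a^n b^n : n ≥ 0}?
No

xy³z = a · aaa · abbb = aaaaabbb.
aaaaabbb has 5 a's and 3 b's; 5 ≠ 3, so it is not in L.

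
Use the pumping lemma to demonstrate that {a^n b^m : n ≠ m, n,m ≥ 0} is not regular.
Assume for contradiction that L is regular, and let p ≥ 1 be the pumping length given by the pumping lemma.
Choose s = a^p b^(p + p!). Then s ∈ L because p ≠ p + p! (as p! ≥ 1), and |s| ≥ p.
By the pumping lemma, s = xyz for some x, y, z with |xy| ≤ p, |y| ≥ 1, and xy^i z ∈ L for every i ≥ 0.
Since |xy| ≤ p and the first p symbols of s are all a's, y = a^k for some k with 1 ≤ k ≤ p.
For every i ≥ 0, xy^i z = a^(p + (i − 1)k) b^(p + p!).

Because 1 ≤ k ≤ p, k divides p!. Let t = p!/k (a positive integer) and take i = t + 1.
Then the number of a's is p + tk = p + p!, which equals the number of b's.
So xy^(t+1) z = a^(p + p!) b^(p + p!) has equally many a's and b's and is NOT in L.

This contradicts the pumping lemma, which requires xy^i z ∈ L for all i ≥ 0.
Hence L = {a^n b^m : n ≠ m, n,m ≥ 0} is not regular. ∎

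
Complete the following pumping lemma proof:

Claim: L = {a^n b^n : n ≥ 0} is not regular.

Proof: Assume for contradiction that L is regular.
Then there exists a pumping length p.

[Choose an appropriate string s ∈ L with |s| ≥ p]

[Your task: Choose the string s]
s = a^p b^p

This string is in L (has equal a's and b's) and has length 2p ≥ p.
Any decomposition xyz with |xy| ≤ p means y consists only of a's,
so pumping will unbalance the counts.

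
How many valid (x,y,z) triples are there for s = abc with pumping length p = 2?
3

For s = 'abc' with pumping length p = 2:

Constraints: |xy| ≤ 2, |y| > 0

Valid decompositions (|xy| ≤ p, |y| ≥ 1):
  • x='', y='a', z='bc'
  • x='a', y='b', z='c'
  • x='', y='ab', z='c'

Total count: 3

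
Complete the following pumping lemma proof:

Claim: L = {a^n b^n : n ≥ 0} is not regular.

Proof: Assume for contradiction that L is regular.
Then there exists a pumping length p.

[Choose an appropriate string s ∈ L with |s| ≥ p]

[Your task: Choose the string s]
s = a^p b^p

This string is in L (has equal a's and b's) and has length 2p ≥ p.
Any decomposition xyz with |xy| ≤ p means y consists only of a's,
so pumping will unbalance the counts.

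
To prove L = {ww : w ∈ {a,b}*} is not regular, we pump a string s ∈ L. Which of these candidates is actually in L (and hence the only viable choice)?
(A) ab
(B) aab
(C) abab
(C) abab

The pumping lemma is applied to a string s that lies in L, so first check membership of each option:
- (A) ab has length 2; its halves are a and b, which differ, so it is not in L ✗
- (B) aab has odd length 3, so it cannot be written as ww and is not in L ✗
- (C) abab splits into halves ab · ab, which are equal, so it is in L (w = ab) ✓

Only (C) abab is in L, so it is the only candidate that could play the role of s.
(In a complete proof one picks s in terms of the pumping length p so that |s| ≥ p is guaranteed; a fixed string like abab illustrates the shape of such an s.)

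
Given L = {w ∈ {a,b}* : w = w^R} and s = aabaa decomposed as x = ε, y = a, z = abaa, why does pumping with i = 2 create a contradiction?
xy²z = aaabaa ∉ L

Pumping with i = 2 replaces y = a by y² = aa:
- Original: s = xyz = aabaa; aabaa reversed is aabaa, the same string, so it is a palindrome and is in L
- Pumped: xy²z = ε · aa · abaa = aaabaa
- aaabaa reversed is aabaaa ≠ aaabaa, so it is not a palindrome and is not in L

The pumping lemma would require xy²z ∈ L, so this decomposition yields a contradiction.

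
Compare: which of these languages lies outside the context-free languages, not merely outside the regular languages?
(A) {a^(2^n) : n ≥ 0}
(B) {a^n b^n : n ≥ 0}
(A) {a^(2^n) : n ≥ 0}

(A) {a^(2^n) : n ≥ 0} requires the CFL pumping lemma.

- {a^n b^n : n ≥ 0} is context-free (but not regular)
  • Can be shown non-regular with the regular pumping lemma
  • After pumping, the number of a's and b's become unequal

- {a^(2^n) : n ≥ 0} is NOT context-free
  • Requires the CFL pumping lemma to prove
  • Gaps between powers of 2 grow exponentially

The CFL pumping lemma is "stronger" in that it can prove non-membership
in the larger class of context-free languages.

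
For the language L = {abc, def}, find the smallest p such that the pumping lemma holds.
p = 4

For a finite language L, the pumping lemma holds vacuously if p > max|s| for s ∈ L.

The longest string in L = {abc, def} has length 3.
If p = 4, then no string s ∈ L has |s| ≥ p, so the condition is vacuously true.

The minimum pumping length is p = 4.

Why no smaller p works: for any p ≤ 3, the longest string s ∈ L has |s| = 3 ≥ p, so it would
have to be pumpable; but pumping up (i = 2, 3, ...) produces ever longer strings, which cannot all lie in the
finite language L. So the pumping property fails for every p ≤ 3.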